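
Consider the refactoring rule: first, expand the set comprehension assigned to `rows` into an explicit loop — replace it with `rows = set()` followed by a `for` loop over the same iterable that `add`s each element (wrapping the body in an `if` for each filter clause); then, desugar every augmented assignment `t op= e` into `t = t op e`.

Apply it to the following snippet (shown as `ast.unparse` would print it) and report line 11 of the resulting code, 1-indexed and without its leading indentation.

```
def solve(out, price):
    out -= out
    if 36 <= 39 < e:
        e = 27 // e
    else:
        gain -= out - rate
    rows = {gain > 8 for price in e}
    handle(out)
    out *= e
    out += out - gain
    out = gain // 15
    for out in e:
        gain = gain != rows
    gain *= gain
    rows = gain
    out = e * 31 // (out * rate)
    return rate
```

Transformed code:
def solve(out, price):
    out = out - out
    if 36 <= 39 < e:
        e = 27 // e
    else:
        gain = gain - (out - rate)
    rows = set()
    for price in e:
        rows.add(gain > 8)
    handle(out)
    out = out * e
    out = out + (out - gain)
    out = gain // 15
    for out in e:
        gain = gain != rows
    gain = gain * gain
    rows = gain
    out = e * 31 // (out * rate)
    return rate

out = out * e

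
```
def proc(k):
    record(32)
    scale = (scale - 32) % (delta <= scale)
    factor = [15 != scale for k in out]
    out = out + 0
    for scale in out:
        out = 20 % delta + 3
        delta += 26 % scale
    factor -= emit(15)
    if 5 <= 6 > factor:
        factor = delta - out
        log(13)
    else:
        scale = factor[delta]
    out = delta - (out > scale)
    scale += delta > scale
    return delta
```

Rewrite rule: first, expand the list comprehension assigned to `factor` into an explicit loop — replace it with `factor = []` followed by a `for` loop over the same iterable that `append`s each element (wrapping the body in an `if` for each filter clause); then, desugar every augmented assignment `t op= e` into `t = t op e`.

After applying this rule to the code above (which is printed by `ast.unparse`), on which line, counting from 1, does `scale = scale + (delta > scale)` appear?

18

Transformed code:
def proc(k):
    record(32)
    scale = (scale - 32) % (delta <= scale)
    factor = []
    for k in out:
        factor.append(15 != scale)
    out = out + 0
    for scale in out:
        out = 20 % delta + 3
        delta = delta + 26 % scale
    factor = factor - emit(15)
    if 5 <= 6 > factor:
        factor = delta - out
        log(13)
    else:
        scale = factor[delta]
    out = delta - (out > scale)
    scale = scale + (delta > scale)
    return delta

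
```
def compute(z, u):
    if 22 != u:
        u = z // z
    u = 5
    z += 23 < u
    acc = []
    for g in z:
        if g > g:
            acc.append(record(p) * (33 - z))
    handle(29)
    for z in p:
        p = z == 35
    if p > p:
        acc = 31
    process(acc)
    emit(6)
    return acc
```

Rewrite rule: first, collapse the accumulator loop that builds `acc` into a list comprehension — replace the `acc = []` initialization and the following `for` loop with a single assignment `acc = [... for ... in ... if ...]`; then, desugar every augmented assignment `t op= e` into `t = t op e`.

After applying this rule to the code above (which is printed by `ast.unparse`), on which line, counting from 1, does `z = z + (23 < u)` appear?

Transformed code:
def compute(z, u):
    if 22 != u:
        u = z // z
    u = 5
    z = z + (23 < u)
    acc = [record(p) * (33 - z) for g in z if g > g]
    handle(29)
    for z in p:
        p = z == 35
    if p > p:
        acc = 31
    process(acc)
    emit(6)
    return acc

5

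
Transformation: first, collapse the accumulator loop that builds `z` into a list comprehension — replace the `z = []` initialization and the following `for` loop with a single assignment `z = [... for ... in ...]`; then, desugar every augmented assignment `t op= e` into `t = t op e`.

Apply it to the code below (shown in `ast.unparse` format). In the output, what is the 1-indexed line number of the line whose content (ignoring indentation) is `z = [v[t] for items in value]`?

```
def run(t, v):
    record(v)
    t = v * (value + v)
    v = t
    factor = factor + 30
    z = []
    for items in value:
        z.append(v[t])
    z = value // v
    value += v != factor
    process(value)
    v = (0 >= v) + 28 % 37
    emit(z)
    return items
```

Transformed code:
def run(t, v):
    record(v)
    t = v * (value + v)
    v = t
    factor = factor + 30
    z = [v[t] for items in value]
    z = value // v
    value = value + (v != factor)
    process(value)
    v = (0 >= v) + 28 % 37
    emit(z)
    return items

6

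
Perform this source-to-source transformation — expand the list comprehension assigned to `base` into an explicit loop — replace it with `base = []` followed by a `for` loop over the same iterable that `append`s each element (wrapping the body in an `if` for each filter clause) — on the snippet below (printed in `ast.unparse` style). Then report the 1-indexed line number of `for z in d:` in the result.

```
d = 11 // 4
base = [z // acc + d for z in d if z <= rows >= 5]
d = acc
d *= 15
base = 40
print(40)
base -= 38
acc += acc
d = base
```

Transformed code:
d = 11 // 4
base = []
for z in d:
    if z <= rows >= 5:
        base.append(z // acc + d)
d = acc
d *= 15
base = 40
print(40)
base -= 38
acc += acc
d = base

3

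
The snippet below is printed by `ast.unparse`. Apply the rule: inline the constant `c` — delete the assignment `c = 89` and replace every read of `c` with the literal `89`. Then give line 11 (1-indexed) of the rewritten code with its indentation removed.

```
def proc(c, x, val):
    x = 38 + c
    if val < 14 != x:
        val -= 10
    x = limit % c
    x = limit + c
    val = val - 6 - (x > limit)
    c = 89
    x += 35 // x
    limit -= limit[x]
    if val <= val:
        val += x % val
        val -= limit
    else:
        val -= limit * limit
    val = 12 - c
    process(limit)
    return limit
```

val += x % val

Transformed code:
def proc(c, x, val):
    x = 38 + 89
    if val < 14 != x:
        val -= 10
    x = limit % 89
    x = limit + 89
    val = val - 6 - (x > limit)
    x += 35 // x
    limit -= limit[x]
    if val <= val:
        val += x % val
        val -= limit
    else:
        val -= limit * limit
    val = 12 - 89
    process(limit)
    return limit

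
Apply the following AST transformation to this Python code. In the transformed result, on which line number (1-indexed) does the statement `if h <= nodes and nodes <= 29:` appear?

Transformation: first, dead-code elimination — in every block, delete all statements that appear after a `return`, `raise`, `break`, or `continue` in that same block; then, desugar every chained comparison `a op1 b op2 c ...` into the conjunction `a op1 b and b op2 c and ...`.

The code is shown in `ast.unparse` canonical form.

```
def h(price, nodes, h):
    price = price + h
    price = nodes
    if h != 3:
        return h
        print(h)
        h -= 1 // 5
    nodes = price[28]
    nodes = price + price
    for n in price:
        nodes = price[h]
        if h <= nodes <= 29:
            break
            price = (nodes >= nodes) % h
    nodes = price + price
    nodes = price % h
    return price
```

10

Transformed code:
def h(price, nodes, h):
    price = price + h
    price = nodes
    if h != 3:
        return h
    nodes = price[28]
    nodes = price + price
    for n in price:
        nodes = price[h]
        if h <= nodes and nodes <= 29:
            break
    nodes = price + price
    nodes = price % h
    return price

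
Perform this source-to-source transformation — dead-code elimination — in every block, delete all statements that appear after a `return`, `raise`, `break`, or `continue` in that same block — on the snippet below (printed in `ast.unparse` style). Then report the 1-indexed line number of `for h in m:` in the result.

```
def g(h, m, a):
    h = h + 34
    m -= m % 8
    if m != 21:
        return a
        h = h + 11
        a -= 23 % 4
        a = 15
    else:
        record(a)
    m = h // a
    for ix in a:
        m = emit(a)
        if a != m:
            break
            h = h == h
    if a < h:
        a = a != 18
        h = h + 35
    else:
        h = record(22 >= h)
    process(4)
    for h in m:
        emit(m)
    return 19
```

19

Transformed code:
def g(h, m, a):
    h = h + 34
    m -= m % 8
    if m != 21:
        return a
    else:
        record(a)
    m = h // a
    for ix in a:
        m = emit(a)
        if a != m:
            break
    if a < h:
        a = a != 18
        h = h + 35
    else:
        h = record(22 >= h)
    process(4)
    for h in m:
        emit(m)
    return 19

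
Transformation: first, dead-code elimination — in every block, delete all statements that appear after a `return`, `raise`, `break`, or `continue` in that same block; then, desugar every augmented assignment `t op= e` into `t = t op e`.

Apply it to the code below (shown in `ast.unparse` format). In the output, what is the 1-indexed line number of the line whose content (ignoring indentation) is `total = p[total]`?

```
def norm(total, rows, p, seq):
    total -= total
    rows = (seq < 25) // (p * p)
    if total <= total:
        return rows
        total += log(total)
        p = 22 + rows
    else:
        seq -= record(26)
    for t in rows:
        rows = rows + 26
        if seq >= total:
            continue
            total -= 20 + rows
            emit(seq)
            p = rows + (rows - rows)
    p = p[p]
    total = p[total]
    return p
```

Transformed code:
def norm(total, rows, p, seq):
    total = total - total
    rows = (seq < 25) // (p * p)
    if total <= total:
        return rows
    else:
        seq = seq - record(26)
    for t in rows:
        rows = rows + 26
        if seq >= total:
            continue
    p = p[p]
    total = p[total]
    return p

13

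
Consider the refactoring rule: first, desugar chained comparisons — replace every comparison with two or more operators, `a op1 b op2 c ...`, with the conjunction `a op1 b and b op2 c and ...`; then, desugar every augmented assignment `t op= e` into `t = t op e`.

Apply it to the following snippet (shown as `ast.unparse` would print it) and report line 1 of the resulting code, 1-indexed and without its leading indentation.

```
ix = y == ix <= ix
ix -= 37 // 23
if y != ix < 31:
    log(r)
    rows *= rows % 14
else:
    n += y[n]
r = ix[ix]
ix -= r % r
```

ix = y == ix and ix <= ix

Transformed code:
ix = y == ix and ix <= ix
ix = ix - 37 // 23
if y != ix and ix < 31:
    log(r)
    rows = rows * (rows % 14)
else:
    n = n + y[n]
r = ix[ix]
ix = ix - r % r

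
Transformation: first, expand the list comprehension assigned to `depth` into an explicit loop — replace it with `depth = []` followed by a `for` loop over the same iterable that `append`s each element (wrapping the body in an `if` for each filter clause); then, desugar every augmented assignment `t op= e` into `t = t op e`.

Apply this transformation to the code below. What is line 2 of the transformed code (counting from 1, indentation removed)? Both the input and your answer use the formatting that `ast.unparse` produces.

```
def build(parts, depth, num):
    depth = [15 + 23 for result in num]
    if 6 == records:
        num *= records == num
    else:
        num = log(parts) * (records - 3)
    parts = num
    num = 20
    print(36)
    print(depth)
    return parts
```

depth = []

Transformed code:
def build(parts, depth, num):
    depth = []
    for result in num:
        depth.append(15 + 23)
    if 6 == records:
        num = num * (records == num)
    else:
        num = log(parts) * (records - 3)
    parts = num
    num = 20
    print(36)
    print(depth)
    return parts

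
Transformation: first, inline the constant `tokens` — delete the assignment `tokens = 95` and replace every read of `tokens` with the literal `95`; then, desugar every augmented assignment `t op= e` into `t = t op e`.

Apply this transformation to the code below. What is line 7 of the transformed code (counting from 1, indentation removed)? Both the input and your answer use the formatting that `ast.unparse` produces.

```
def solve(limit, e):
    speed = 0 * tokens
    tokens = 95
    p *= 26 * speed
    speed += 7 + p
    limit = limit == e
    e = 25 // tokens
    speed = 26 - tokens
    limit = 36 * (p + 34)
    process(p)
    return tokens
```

Transformed code:
def solve(limit, e):
    speed = 0 * 95
    p = p * (26 * speed)
    speed = speed + (7 + p)
    limit = limit == e
    e = 25 // 95
    speed = 26 - 95
    limit = 36 * (p + 34)
    process(p)
    return 95

speed = 26 - 95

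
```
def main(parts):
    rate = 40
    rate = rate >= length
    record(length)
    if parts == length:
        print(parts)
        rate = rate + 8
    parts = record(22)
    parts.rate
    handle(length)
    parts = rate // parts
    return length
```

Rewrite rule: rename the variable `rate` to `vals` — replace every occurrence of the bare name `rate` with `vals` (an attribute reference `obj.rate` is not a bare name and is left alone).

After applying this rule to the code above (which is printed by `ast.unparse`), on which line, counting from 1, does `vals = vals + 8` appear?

Transformed code:
def main(parts):
    vals = 40
    vals = vals >= length
    record(length)
    if parts == length:
        print(parts)
        vals = vals + 8
    parts = record(22)
    parts.rate
    handle(length)
    parts = vals // parts
    return length

7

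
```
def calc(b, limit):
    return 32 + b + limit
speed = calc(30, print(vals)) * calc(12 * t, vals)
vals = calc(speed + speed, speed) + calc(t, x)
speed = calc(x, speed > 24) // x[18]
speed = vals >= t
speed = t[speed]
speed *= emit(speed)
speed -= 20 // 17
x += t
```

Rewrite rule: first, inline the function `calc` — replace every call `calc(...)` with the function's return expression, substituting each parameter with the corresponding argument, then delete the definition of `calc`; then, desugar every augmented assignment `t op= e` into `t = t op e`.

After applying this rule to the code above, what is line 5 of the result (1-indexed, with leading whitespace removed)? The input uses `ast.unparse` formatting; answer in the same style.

Transformed code:
speed = (32 + 30 + print(vals)) * (32 + 12 * t + vals)
vals = 32 + (speed + speed) + speed + (32 + t + x)
speed = (32 + x + (speed > 24)) // x[18]
speed = vals >= t
speed = t[speed]
speed = speed * emit(speed)
speed = speed - 20 // 17
x = x + t

speed = t[speed]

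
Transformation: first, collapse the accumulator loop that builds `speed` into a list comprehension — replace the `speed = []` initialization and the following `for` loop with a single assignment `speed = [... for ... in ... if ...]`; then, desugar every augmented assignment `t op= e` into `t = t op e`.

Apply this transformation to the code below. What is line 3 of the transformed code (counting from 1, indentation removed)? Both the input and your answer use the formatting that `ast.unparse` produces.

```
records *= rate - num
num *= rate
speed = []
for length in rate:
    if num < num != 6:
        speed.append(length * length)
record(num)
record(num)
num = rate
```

Transformed code:
records = records * (rate - num)
num = num * rate
speed = [length * length for length in rate if num < num != 6]
record(num)
record(num)
num = rate

speed = [length * length for length in rate if num < num != 6]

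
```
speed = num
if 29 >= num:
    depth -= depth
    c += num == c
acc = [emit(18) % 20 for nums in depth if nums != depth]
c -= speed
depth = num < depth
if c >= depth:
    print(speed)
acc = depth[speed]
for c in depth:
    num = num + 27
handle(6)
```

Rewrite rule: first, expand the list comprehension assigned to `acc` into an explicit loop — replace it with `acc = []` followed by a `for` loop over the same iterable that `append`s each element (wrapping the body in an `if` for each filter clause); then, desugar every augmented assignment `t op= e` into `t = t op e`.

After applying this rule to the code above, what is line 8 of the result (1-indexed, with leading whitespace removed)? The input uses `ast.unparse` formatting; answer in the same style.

acc.append(emit(18) % 20)

Transformed code:
speed = num
if 29 >= num:
    depth = depth - depth
    c = c + (num == c)
acc = []
for nums in depth:
    if nums != depth:
        acc.append(emit(18) % 20)
c = c - speed
depth = num < depth
if c >= depth:
    print(speed)
acc = depth[speed]
for c in depth:
    num = num + 27
handle(6)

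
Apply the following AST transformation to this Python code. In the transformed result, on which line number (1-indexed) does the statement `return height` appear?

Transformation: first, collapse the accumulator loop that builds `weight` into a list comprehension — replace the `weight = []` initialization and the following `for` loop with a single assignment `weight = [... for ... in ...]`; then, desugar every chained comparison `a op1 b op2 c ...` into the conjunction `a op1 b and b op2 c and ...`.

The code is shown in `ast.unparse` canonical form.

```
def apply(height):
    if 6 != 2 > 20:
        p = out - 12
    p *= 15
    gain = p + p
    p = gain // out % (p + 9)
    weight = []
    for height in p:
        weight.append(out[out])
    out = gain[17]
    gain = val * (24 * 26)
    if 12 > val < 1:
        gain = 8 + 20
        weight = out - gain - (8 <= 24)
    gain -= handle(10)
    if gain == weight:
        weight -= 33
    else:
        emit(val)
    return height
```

18

Transformed code:
def apply(height):
    if 6 != 2 and 2 > 20:
        p = out - 12
    p *= 15
    gain = p + p
    p = gain // out % (p + 9)
    weight = [out[out] for height in p]
    out = gain[17]
    gain = val * (24 * 26)
    if 12 > val and val < 1:
        gain = 8 + 20
        weight = out - gain - (8 <= 24)
    gain -= handle(10)
    if gain == weight:
        weight -= 33
    else:
        emit(val)
    return height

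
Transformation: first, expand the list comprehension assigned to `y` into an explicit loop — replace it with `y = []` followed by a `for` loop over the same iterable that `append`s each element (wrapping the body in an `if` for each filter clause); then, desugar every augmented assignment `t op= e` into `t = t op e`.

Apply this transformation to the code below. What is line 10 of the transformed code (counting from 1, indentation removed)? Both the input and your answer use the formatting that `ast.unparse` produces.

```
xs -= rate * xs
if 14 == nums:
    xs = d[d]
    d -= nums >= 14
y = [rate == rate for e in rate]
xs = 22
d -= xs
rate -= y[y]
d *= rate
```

rate = rate - y[y]

Transformed code:
xs = xs - rate * xs
if 14 == nums:
    xs = d[d]
    d = d - (nums >= 14)
y = []
for e in rate:
    y.append(rate == rate)
xs = 22
d = d - xs
rate = rate - y[y]
d = d * rate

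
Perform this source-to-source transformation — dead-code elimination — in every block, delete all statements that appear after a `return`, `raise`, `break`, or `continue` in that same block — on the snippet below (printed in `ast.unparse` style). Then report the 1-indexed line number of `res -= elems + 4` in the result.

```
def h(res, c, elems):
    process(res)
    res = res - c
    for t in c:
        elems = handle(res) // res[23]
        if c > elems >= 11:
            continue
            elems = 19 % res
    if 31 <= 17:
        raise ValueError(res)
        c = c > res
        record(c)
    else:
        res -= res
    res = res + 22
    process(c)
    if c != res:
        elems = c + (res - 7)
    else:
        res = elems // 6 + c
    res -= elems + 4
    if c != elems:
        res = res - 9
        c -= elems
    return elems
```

18

Transformed code:
def h(res, c, elems):
    process(res)
    res = res - c
    for t in c:
        elems = handle(res) // res[23]
        if c > elems >= 11:
            continue
    if 31 <= 17:
        raise ValueError(res)
    else:
        res -= res
    res = res + 22
    process(c)
    if c != res:
        elems = c + (res - 7)
    else:
        res = elems // 6 + c
    res -= elems + 4
    if c != elems:
        res = res - 9
        c -= elems
    return elems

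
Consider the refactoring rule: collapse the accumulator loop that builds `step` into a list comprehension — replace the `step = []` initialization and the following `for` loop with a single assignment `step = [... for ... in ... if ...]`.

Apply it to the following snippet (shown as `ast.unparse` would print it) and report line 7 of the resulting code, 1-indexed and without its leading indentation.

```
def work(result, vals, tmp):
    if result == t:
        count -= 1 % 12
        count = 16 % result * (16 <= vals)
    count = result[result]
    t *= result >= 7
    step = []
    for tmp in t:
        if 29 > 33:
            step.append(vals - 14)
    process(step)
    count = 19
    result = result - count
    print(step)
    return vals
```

step = [vals - 14 for tmp in t if 29 > 33]

Transformed code:
def work(result, vals, tmp):
    if result == t:
        count -= 1 % 12
        count = 16 % result * (16 <= vals)
    count = result[result]
    t *= result >= 7
    step = [vals - 14 for tmp in t if 29 > 33]
    process(step)
    count = 19
    result = result - count
    print(step)
    return vals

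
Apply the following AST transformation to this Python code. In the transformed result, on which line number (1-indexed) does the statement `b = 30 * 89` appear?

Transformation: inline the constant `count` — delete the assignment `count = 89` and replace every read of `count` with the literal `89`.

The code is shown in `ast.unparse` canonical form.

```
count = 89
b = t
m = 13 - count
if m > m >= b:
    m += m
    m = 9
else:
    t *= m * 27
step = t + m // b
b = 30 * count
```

Transformed code:
b = t
m = 13 - 89
if m > m >= b:
    m += m
    m = 9
else:
    t *= m * 27
step = t + m // b
b = 30 * 89

9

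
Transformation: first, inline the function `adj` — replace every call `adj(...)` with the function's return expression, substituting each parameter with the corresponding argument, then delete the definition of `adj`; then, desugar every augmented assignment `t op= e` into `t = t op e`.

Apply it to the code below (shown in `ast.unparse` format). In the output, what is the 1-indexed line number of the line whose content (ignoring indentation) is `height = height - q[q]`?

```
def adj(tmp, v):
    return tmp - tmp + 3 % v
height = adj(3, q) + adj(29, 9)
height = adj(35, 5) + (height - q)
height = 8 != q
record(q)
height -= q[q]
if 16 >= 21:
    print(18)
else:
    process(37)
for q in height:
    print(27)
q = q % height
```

Transformed code:
height = 3 - 3 + 3 % q + (29 - 29 + 3 % 9)
height = 35 - 35 + 3 % 5 + (height - q)
height = 8 != q
record(q)
height = height - q[q]
if 16 >= 21:
    print(18)
else:
    process(37)
for q in height:
    print(27)
q = q % height

5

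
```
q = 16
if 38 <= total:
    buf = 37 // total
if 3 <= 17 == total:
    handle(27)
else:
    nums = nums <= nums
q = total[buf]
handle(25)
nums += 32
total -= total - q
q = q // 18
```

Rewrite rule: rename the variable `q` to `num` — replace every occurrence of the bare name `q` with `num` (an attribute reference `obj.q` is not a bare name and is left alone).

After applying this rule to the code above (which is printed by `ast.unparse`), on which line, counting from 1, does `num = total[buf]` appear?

Transformed code:
num = 16
if 38 <= total:
    buf = 37 // total
if 3 <= 17 == total:
    handle(27)
else:
    nums = nums <= nums
num = total[buf]
handle(25)
nums += 32
total -= total - num
num = num // 18

8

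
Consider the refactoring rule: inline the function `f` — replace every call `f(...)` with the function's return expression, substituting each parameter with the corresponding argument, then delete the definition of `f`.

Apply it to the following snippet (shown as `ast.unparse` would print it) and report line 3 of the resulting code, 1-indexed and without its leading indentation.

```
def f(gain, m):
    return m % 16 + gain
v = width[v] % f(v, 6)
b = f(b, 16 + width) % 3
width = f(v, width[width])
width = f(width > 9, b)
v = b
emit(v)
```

Transformed code:
v = width[v] % (6 % 16 + v)
b = ((16 + width) % 16 + b) % 3
width = width[width] % 16 + v
width = b % 16 + (width > 9)
v = b
emit(v)

width = width[width] % 16 + v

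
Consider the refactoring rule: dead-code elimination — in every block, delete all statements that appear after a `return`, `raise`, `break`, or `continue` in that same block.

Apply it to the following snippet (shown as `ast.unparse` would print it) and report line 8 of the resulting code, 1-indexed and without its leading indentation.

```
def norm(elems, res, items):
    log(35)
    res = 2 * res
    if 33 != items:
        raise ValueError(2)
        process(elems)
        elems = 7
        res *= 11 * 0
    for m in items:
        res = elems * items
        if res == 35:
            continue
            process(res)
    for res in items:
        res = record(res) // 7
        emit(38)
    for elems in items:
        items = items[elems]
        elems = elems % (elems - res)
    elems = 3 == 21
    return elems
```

Transformed code:
def norm(elems, res, items):
    log(35)
    res = 2 * res
    if 33 != items:
        raise ValueError(2)
    for m in items:
        res = elems * items
        if res == 35:
            continue
    for res in items:
        res = record(res) // 7
        emit(38)
    for elems in items:
        items = items[elems]
        elems = elems % (elems - res)
    elems = 3 == 21
    return elems

if res == 35:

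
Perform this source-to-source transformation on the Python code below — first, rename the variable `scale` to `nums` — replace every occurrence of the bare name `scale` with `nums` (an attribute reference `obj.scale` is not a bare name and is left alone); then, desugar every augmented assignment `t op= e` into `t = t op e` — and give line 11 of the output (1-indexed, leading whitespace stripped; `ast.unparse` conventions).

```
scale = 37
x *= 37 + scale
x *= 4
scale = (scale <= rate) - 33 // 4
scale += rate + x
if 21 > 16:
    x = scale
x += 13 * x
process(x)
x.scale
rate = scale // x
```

rate = nums // x

Transformed code:
nums = 37
x = x * (37 + nums)
x = x * 4
nums = (nums <= rate) - 33 // 4
nums = nums + (rate + x)
if 21 > 16:
    x = nums
x = x + 13 * x
process(x)
x.scale
rate = nums // x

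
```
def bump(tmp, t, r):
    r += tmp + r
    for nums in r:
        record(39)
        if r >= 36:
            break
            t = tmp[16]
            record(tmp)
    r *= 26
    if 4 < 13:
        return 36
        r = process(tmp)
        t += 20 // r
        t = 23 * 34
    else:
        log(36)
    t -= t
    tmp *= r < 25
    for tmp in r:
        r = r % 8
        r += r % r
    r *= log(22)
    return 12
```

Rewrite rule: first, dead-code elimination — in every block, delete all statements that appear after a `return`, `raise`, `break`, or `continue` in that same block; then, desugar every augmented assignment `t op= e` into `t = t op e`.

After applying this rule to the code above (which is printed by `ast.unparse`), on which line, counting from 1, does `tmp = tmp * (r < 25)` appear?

13

Transformed code:
def bump(tmp, t, r):
    r = r + (tmp + r)
    for nums in r:
        record(39)
        if r >= 36:
            break
    r = r * 26
    if 4 < 13:
        return 36
    else:
        log(36)
    t = t - t
    tmp = tmp * (r < 25)
    for tmp in r:
        r = r % 8
        r = r + r % r
    r = r * log(22)
    return 12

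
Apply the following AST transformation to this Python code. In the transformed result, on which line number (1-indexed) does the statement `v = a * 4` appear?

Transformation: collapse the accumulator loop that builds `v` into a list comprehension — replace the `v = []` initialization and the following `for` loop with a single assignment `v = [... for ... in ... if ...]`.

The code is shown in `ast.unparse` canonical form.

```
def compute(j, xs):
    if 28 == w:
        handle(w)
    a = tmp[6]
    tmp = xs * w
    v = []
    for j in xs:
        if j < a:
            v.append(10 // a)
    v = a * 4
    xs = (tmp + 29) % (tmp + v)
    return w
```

7

Transformed code:
def compute(j, xs):
    if 28 == w:
        handle(w)
    a = tmp[6]
    tmp = xs * w
    v = [10 // a for j in xs if j < a]
    v = a * 4
    xs = (tmp + 29) % (tmp + v)
    return w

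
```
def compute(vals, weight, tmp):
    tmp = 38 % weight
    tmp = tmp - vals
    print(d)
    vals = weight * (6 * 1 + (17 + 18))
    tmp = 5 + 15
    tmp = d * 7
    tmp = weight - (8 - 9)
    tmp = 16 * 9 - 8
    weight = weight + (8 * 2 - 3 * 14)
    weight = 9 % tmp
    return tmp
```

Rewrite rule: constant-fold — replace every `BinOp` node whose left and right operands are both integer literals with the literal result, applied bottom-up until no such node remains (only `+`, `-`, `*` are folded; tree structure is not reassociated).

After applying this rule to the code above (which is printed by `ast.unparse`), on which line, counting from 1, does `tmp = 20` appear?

6

Transformed code:
def compute(vals, weight, tmp):
    tmp = 38 % weight
    tmp = tmp - vals
    print(d)
    vals = weight * 41
    tmp = 20
    tmp = d * 7
    tmp = weight - -1
    tmp = 136
    weight = weight + -26
    weight = 9 % tmp
    return tmp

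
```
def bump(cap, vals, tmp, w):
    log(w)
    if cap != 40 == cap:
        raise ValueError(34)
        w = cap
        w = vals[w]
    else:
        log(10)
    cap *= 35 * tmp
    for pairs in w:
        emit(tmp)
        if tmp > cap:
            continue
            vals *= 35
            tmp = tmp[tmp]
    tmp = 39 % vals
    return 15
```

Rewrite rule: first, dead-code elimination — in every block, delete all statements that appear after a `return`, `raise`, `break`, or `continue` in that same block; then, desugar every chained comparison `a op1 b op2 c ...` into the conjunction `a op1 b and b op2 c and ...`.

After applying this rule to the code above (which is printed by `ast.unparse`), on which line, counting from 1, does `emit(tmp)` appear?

9

Transformed code:
def bump(cap, vals, tmp, w):
    log(w)
    if cap != 40 and 40 == cap:
        raise ValueError(34)
    else:
        log(10)
    cap *= 35 * tmp
    for pairs in w:
        emit(tmp)
        if tmp > cap:
            continue
    tmp = 39 % vals
    return 15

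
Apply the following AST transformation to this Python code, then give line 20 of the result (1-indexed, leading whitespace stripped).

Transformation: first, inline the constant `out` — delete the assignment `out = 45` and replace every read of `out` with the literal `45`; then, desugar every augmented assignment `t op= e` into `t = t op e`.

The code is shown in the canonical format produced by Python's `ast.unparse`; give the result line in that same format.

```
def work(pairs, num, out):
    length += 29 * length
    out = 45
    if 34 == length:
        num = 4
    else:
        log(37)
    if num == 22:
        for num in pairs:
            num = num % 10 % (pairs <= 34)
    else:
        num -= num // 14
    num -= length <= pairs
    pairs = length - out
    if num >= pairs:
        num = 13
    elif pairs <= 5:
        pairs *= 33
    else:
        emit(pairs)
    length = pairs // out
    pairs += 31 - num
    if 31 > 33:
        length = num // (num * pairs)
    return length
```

Transformed code:
def work(pairs, num, out):
    length = length + 29 * length
    if 34 == length:
        num = 4
    else:
        log(37)
    if num == 22:
        for num in pairs:
            num = num % 10 % (pairs <= 34)
    else:
        num = num - num // 14
    num = num - (length <= pairs)
    pairs = length - 45
    if num >= pairs:
        num = 13
    elif pairs <= 5:
        pairs = pairs * 33
    else:
        emit(pairs)
    length = pairs // 45
    pairs = pairs + (31 - num)
    if 31 > 33:
        length = num // (num * pairs)
    return length

length = pairs // 45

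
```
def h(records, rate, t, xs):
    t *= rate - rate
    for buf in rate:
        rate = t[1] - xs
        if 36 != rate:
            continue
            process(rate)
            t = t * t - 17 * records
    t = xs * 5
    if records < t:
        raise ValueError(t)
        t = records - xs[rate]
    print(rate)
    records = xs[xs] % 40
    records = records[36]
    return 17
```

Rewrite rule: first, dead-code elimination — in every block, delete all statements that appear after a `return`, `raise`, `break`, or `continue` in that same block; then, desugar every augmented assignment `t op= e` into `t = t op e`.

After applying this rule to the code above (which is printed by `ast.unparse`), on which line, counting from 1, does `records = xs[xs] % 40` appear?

11

Transformed code:
def h(records, rate, t, xs):
    t = t * (rate - rate)
    for buf in rate:
        rate = t[1] - xs
        if 36 != rate:
            continue
    t = xs * 5
    if records < t:
        raise ValueError(t)
    print(rate)
    records = xs[xs] % 40
    records = records[36]
    return 17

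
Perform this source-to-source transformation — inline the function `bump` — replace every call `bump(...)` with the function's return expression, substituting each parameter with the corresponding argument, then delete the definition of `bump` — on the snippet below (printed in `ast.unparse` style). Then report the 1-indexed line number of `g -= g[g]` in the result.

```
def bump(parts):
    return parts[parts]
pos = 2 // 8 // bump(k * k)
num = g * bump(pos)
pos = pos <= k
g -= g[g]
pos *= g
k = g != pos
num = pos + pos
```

Transformed code:
pos = 2 // 8 // (k * k)[k * k]
num = g * pos[pos]
pos = pos <= k
g -= g[g]
pos *= g
k = g != pos
num = pos + pos

4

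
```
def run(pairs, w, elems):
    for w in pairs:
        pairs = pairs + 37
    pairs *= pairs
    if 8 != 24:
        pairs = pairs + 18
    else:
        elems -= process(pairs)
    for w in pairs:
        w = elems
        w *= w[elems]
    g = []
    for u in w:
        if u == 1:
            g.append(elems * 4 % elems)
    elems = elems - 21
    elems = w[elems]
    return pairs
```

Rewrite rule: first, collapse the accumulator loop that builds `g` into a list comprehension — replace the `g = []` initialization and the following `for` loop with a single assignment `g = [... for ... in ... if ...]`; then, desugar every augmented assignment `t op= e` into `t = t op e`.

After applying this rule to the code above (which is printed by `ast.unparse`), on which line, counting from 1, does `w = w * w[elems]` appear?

Transformed code:
def run(pairs, w, elems):
    for w in pairs:
        pairs = pairs + 37
    pairs = pairs * pairs
    if 8 != 24:
        pairs = pairs + 18
    else:
        elems = elems - process(pairs)
    for w in pairs:
        w = elems
        w = w * w[elems]
    g = [elems * 4 % elems for u in w if u == 1]
    elems = elems - 21
    elems = w[elems]
    return pairs

11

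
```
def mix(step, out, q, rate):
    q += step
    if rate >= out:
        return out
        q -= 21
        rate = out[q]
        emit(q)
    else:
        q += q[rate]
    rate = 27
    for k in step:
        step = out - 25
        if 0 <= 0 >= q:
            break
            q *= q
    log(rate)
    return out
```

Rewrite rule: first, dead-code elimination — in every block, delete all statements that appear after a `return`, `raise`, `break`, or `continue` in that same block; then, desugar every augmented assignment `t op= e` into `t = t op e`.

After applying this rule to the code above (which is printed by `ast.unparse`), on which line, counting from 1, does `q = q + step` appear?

Transformed code:
def mix(step, out, q, rate):
    q = q + step
    if rate >= out:
        return out
    else:
        q = q + q[rate]
    rate = 27
    for k in step:
        step = out - 25
        if 0 <= 0 >= q:
            break
    log(rate)
    return out

2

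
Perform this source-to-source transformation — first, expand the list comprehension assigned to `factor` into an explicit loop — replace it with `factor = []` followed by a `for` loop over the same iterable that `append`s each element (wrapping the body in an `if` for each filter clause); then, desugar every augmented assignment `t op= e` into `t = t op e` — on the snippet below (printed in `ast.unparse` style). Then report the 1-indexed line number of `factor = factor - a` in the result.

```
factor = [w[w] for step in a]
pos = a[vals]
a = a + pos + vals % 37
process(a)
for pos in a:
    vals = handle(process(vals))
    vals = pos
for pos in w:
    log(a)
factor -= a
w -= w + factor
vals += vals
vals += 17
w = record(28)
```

12

Transformed code:
factor = []
for step in a:
    factor.append(w[w])
pos = a[vals]
a = a + pos + vals % 37
process(a)
for pos in a:
    vals = handle(process(vals))
    vals = pos
for pos in w:
    log(a)
factor = factor - a
w = w - (w + factor)
vals = vals + vals
vals = vals + 17
w = record(28)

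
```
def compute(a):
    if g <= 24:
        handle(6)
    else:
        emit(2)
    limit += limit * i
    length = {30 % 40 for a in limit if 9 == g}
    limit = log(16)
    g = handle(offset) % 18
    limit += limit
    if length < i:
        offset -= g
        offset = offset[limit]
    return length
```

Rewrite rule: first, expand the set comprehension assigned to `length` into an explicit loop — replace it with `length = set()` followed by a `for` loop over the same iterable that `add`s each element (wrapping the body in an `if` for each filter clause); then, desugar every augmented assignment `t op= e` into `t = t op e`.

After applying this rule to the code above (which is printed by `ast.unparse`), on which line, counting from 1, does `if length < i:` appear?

Transformed code:
def compute(a):
    if g <= 24:
        handle(6)
    else:
        emit(2)
    limit = limit + limit * i
    length = set()
    for a in limit:
        if 9 == g:
            length.add(30 % 40)
    limit = log(16)
    g = handle(offset) % 18
    limit = limit + limit
    if length < i:
        offset = offset - g
        offset = offset[limit]
    return length

14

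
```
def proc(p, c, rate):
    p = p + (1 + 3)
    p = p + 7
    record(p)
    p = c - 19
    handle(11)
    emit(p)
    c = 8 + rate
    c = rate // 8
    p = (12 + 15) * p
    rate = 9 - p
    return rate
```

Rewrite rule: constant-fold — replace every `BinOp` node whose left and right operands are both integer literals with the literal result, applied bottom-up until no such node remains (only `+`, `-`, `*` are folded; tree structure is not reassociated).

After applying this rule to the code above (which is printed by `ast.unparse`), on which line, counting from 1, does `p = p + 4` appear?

Transformed code:
def proc(p, c, rate):
    p = p + 4
    p = p + 7
    record(p)
    p = c - 19
    handle(11)
    emit(p)
    c = 8 + rate
    c = rate // 8
    p = 27 * p
    rate = 9 - p
    return rate

2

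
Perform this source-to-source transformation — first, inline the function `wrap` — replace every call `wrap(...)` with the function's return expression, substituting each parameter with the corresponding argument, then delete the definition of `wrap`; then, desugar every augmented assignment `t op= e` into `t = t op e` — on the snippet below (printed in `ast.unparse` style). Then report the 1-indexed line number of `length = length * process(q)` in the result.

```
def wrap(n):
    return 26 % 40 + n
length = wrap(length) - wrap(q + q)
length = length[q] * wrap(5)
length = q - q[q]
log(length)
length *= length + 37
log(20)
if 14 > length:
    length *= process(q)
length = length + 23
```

8

Transformed code:
length = 26 % 40 + length - (26 % 40 + (q + q))
length = length[q] * (26 % 40 + 5)
length = q - q[q]
log(length)
length = length * (length + 37)
log(20)
if 14 > length:
    length = length * process(q)
length = length + 23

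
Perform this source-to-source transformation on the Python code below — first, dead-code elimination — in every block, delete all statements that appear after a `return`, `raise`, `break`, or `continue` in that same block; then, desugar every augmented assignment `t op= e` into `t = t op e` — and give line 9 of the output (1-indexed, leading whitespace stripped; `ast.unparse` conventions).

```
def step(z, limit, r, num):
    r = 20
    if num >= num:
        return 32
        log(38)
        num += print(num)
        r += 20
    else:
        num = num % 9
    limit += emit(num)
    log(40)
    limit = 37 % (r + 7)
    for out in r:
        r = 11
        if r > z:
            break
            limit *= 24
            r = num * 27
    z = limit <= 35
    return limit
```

Transformed code:
def step(z, limit, r, num):
    r = 20
    if num >= num:
        return 32
    else:
        num = num % 9
    limit = limit + emit(num)
    log(40)
    limit = 37 % (r + 7)
    for out in r:
        r = 11
        if r > z:
            break
    z = limit <= 35
    return limit

limit = 37 % (r + 7)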